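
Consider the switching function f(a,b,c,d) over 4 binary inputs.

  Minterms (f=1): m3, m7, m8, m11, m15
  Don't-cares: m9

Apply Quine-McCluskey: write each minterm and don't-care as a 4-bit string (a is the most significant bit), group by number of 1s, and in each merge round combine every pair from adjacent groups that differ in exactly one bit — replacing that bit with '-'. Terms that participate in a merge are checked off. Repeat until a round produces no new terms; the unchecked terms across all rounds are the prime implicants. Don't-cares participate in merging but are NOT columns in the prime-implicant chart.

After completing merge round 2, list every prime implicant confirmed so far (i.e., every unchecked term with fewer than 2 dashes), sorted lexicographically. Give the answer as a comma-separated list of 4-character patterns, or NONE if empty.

[col 0] 0011*, 0111*, 1000*, 1001*, 1011*, 1111*
[col 1] -011*, -111*, 0-11*, 1-11*, 10-1, 100-
[col 2] --11
Prime implicants: --11, 10-1, 100-

10-1, 100-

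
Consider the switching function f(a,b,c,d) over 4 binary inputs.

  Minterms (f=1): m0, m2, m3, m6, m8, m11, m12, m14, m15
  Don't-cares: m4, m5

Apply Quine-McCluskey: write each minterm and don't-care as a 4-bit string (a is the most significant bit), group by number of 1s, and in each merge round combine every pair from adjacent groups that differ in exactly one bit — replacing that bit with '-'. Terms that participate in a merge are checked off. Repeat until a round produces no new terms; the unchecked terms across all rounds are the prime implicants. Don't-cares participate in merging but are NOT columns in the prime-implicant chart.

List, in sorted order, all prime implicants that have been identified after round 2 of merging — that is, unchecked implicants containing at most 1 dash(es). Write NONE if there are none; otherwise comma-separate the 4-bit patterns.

size-2^0 implicants → 0000(✓)  0010(✓)  0011(✓)  0100(✓)  0101(✓)  0110(✓)  1000(✓)  1011(✓)  1100(✓)  1110(✓)  1111(✓)
size-2^1 implicants → -000(✓)  -011  -100(✓)  -110(✓)  0-00(✓)  0-10(✓)  00-0(✓)  001-  01-0(✓)  010-  1-00(✓)  1-11  11-0(✓)  111-
size-2^2 implicants → --00  -1-0  0--0
Unchecked terms (primes): --00, -011, -1-0, 0--0, 001-, 010-, 1-11, 111-

-011, 001-, 010-, 1-11, 111-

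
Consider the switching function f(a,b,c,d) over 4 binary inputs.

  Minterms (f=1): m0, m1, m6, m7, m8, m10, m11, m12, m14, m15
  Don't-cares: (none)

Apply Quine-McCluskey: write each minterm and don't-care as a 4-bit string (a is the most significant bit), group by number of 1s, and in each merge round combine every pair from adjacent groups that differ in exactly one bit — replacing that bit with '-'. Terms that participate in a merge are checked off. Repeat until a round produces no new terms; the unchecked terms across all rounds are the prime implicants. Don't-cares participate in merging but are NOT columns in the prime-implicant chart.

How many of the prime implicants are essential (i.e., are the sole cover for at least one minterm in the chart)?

Round 0: 0000✓ 0001✓ 0110✓ 0111✓ 1000✓ 1010✓ 1011✓ 1100✓ 1110✓ 1111✓
Round 1: -000 -110✓ -111✓ 000- 011-✓ 1-00✓ 1-10✓ 1-11✓ 10-0✓ 101-✓ 11-0✓ 111-✓
Round 2: -11- 1--0 1-1-
PIs = {-000, -11-, 000-, 1--0, 1-1-}
Coverage chart:
  m0: -000,000-
  m1: 000- ←essential
  m6: -11- ←essential
  m7: -11- ←essential
  m8: -000,1--0
  m10: 1--0,1-1-
  m11: 1-1- ←essential
  m12: 1--0 ←essential
  m14: -11-,1--0,1-1-
  m15: -11-,1-1-
Essential: -11-, 000-, 1--0, 1-1-

4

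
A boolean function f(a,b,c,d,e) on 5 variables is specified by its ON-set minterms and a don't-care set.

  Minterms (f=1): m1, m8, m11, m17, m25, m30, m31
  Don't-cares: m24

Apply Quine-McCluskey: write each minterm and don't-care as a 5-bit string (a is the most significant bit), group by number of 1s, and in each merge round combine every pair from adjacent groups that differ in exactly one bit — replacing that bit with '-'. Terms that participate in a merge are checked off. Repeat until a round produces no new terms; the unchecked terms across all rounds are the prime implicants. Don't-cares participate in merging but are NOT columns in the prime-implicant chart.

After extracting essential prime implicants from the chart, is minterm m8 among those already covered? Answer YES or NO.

[col 0] 00001*, 01000*, 01011, 10001*, 11000*, 11001*, 11110*, 11111*
[col 1] -0001, -1000, 1-001, 1100-, 1111-
Prime implicants: -0001, -1000, 01011, 1-001, 1100-, 1111-
PI chart (minterm → PIs covering it):
  1 | -0001  (sole → essential)
  8 | -1000  (sole → essential)
  11 | 01011  (sole → essential)
  17 | -0001,1-001
  25 | 1-001,1100-
  30 | 1111-  (sole → essential)
  31 | 1111-  (sole → essential)
Essential prime implicants: -0001, -1000, 01011, 1111-

YES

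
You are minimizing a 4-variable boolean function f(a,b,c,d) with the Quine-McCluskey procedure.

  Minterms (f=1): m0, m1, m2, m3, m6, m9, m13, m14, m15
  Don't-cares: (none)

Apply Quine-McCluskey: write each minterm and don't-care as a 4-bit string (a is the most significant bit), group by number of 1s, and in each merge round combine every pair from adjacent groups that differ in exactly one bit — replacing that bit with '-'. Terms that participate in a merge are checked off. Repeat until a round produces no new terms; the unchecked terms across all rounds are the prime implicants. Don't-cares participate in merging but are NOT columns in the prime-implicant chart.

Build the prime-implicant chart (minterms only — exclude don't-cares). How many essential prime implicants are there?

size-2^0 implicants → 0000(✓)  0001(✓)  0010(✓)  0011(✓)  0110(✓)  1001(✓)  1101(✓)  1110(✓)  1111(✓)
size-2^1 implicants → -001  -110  0-10  00-0(✓)  00-1(✓)  000-(✓)  001-(✓)  1-01  11-1  111-
size-2^2 implicants → 00--
Unchecked terms (primes): -001, -110, 0-10, 00--, 1-01, 11-1, 111-
Minterm coverage:
  m0 ⊆ 00-- [E]
  m1 ⊆ -001,00--
  m2 ⊆ 0-10,00--
  m3 ⊆ 00-- [E]
  m6 ⊆ -110,0-10
  m9 ⊆ -001,1-01
  m13 ⊆ 1-01,11-1
  m14 ⊆ -110,111-
  m15 ⊆ 11-1,111-
E = {00--}

1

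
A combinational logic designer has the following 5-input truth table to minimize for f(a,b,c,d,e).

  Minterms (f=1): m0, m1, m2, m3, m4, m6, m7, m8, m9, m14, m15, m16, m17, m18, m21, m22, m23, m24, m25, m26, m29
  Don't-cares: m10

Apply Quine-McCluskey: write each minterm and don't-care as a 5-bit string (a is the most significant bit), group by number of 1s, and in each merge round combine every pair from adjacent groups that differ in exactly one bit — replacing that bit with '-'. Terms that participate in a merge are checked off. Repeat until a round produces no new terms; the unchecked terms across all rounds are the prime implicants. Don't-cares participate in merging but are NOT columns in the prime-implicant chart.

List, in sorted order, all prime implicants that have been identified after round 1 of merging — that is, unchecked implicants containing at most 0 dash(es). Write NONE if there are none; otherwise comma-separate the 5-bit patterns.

NONE

size-2^0 implicants → 00000(✓)  00001(✓)  00010(✓)  00011(✓)  00100(✓)  00110(✓)  00111(✓)  01000(✓)  01001(✓)  01010(✓)  01110(✓)  01111(✓)  10000(✓)  10001(✓)  10010(✓)  10101(✓)  10110(✓)  10111(✓)  11000(✓)  11001(✓)  11010(✓)  11101(✓)
size-2^1 implicants → -0000(✓)  -0001(✓)  -0010(✓)  -0110(✓)  -0111(✓)  -1000(✓)  -1001(✓)  -1010(✓)  0-000(✓)  0-001(✓)  0-010(✓)  0-110(✓)  0-111(✓)  00-00(✓)  00-10(✓)  00-11(✓)  000-0(✓)  000-1(✓)  0000-(✓)  0001-(✓)  001-0(✓)  0011-(✓)  01-10(✓)  010-0(✓)  0100-(✓)  0111-(✓)  1-000(✓)  1-001(✓)  1-010(✓)  1-101(✓)  10-01(✓)  10-10(✓)  100-0(✓)  1000-(✓)  101-1  1011-(✓)  11-01(✓)  110-0(✓)  1100-(✓)
size-2^2 implicants → --000(✓)  --001(✓)  --010(✓)  -0-10  -00-0(✓)  -000-(✓)  -011-  -10-0(✓)  -100-(✓)  0--10  0-0-0(✓)  0-00-(✓)  0-11-  00--0  00-1-  000--  1--01  1-0-0(✓)  1-00-(✓)
size-2^3 implicants → --0-0  --00-
Unchecked terms (primes): --0-0, --00-, -0-10, -011-, 0--10, 0-11-, 00--0, 00-1-, 000--, 1--01, 101-1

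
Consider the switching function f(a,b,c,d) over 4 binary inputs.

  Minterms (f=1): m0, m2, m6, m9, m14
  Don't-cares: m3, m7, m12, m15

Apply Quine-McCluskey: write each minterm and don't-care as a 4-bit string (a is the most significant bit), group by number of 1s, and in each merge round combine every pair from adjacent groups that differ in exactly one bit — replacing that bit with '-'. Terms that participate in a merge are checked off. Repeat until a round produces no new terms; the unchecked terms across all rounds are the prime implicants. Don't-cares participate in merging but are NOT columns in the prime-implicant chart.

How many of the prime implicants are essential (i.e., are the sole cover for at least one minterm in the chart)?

2

size-2^0 implicants → 0000(✓)  0010(✓)  0011(✓)  0110(✓)  0111(✓)  1001  1100(✓)  1110(✓)  1111(✓)
size-2^1 implicants → -110(✓)  -111(✓)  0-10(✓)  0-11(✓)  00-0  001-(✓)  011-(✓)  11-0  111-(✓)
size-2^2 implicants → -11-  0-1-
Unchecked terms (primes): -11-, 0-1-, 00-0, 1001, 11-0
Minterm coverage:
  m0 ⊆ 00-0 [E]
  m2 ⊆ 0-1-,00-0
  m6 ⊆ -11-,0-1-
  m9 ⊆ 1001 [E]
  m14 ⊆ -11-,11-0
E = {00-0, 1001}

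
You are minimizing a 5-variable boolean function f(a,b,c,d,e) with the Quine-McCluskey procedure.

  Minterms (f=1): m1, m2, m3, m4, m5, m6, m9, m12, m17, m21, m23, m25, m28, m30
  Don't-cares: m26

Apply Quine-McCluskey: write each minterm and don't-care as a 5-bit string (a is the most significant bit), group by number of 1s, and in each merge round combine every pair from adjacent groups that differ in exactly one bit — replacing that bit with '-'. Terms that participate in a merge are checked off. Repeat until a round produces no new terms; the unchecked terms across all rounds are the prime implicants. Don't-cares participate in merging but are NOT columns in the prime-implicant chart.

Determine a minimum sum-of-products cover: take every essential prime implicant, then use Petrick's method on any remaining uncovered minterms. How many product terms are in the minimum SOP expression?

7

size-2^0 implicants → 00001(✓)  00010(✓)  00011(✓)  00100(✓)  00101(✓)  00110(✓)  01001(✓)  01100(✓)  10001(✓)  10101(✓)  10111(✓)  11001(✓)  11010(✓)  11100(✓)  11110(✓)
size-2^1 implicants → -0001(✓)  -0101(✓)  -1001(✓)  -1100  0-001(✓)  0-100  00-01(✓)  00-10  000-1  0001-  001-0  0010-  1-001(✓)  10-01(✓)  101-1  11-10  111-0
size-2^2 implicants → --001  -0-01
Unchecked terms (primes): --001, -0-01, -1100, 0-100, 00-10, 000-1, 0001-, 001-0, 0010-, 101-1, 11-10, 111-0
Minterm coverage:
  m1 ⊆ --001,-0-01,000-1
  m2 ⊆ 00-10,0001-
  m3 ⊆ 000-1,0001-
  m4 ⊆ 0-100,001-0,0010-
  m5 ⊆ -0-01,0010-
  m6 ⊆ 00-10,001-0
  m9 ⊆ --001 [E]
  m12 ⊆ -1100,0-100
  m17 ⊆ --001,-0-01
  m21 ⊆ -0-01,101-1
  m23 ⊆ 101-1 [E]
  m25 ⊆ --001 [E]
  m28 ⊆ -1100,111-0
  m30 ⊆ 11-10,111-0
E = {--001, 101-1}
Petrick residual → -0-01, -1100, 0001-, 001-0, 11-10
Cover = c'd'e + b'd'e + bcd'e' + a'b'c'd + a'b'ce' + ab'ce + abde'  |cover|=7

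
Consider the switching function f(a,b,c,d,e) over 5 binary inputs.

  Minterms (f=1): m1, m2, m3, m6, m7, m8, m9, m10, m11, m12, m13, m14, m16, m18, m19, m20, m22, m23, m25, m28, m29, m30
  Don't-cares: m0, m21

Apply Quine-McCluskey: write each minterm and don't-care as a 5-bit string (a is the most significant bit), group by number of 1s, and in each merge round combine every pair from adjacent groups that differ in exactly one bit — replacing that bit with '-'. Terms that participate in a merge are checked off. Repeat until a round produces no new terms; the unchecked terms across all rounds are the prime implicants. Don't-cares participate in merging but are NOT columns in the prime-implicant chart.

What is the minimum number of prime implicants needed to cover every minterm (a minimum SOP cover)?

5

size-2^0 implicants → 00000(✓)  00001(✓)  00010(✓)  00011(✓)  00110(✓)  00111(✓)  01000(✓)  01001(✓)  01010(✓)  01011(✓)  01100(✓)  01101(✓)  01110(✓)  10000(✓)  10010(✓)  10011(✓)  10100(✓)  10101(✓)  10110(✓)  10111(✓)  11001(✓)  11100(✓)  11101(✓)  11110(✓)
size-2^1 implicants → -0000(✓)  -0010(✓)  -0011(✓)  -0110(✓)  -0111(✓)  -1001(✓)  -1100(✓)  -1101(✓)  -1110(✓)  0-000(✓)  0-001(✓)  0-010(✓)  0-011(✓)  0-110(✓)  00-10(✓)  00-11(✓)  000-0(✓)  000-1(✓)  0000-(✓)  0001-(✓)  0011-(✓)  01-00(✓)  01-01(✓)  01-10(✓)  010-0(✓)  010-1(✓)  0100-(✓)  0101-(✓)  011-0(✓)  0110-(✓)  1-100(✓)  1-101(✓)  1-110(✓)  10-00(✓)  10-10(✓)  10-11(✓)  100-0(✓)  1001-(✓)  101-0(✓)  101-1(✓)  1010-(✓)  1011-(✓)  11-01(✓)  111-0(✓)  1110-(✓)
size-2^2 implicants → --110  -0-10(✓)  -0-11(✓)  -00-0  -001-(✓)  -011-(✓)  -1-01  -11-0  -110-  0--10  0-0-0(✓)  0-0-1(✓)  0-00-(✓)  0-01-(✓)  00-1-(✓)  000--(✓)  01--0  01-0-  010--(✓)  1-1-0  1-10-  10--0  10-1-(✓)  101--
size-2^3 implicants → -0-1-  0-0--
Unchecked terms (primes): --110, -0-1-, -00-0, -1-01, -11-0, -110-, 0--10, 0-0--, 01--0, 01-0-, 1-1-0, 1-10-, 10--0, 101--
Minterm coverage:
  m1 ⊆ 0-0-- [E]
  m2 ⊆ -0-1-,-00-0,0--10,0-0--
  m3 ⊆ -0-1-,0-0--
  m6 ⊆ --110,-0-1-,0--10
  m7 ⊆ -0-1- [E]
  m8 ⊆ 0-0--,01--0,01-0-
  m9 ⊆ -1-01,0-0--,01-0-
  m10 ⊆ 0--10,0-0--,01--0
  m11 ⊆ 0-0-- [E]
  m12 ⊆ -11-0,-110-,01--0,01-0-
  m13 ⊆ -1-01,-110-,01-0-
  m14 ⊆ --110,-11-0,0--10,01--0
  m16 ⊆ -00-0,10--0
  m18 ⊆ -0-1-,-00-0,10--0
  m19 ⊆ -0-1- [E]
  m20 ⊆ 1-1-0,1-10-,10--0,101--
  m22 ⊆ --110,-0-1-,1-1-0,10--0,101--
  m23 ⊆ -0-1-,101--
  m25 ⊆ -1-01 [E]
  m28 ⊆ -11-0,-110-,1-1-0,1-10-
  m29 ⊆ -1-01,-110-,1-10-
  m30 ⊆ --110,-11-0,1-1-0
E = {-0-1-, -1-01, 0-0--}
Petrick residual → -11-0, 10--0
Cover = b'd + bd'e + bce' + a'c' + ab'e'  |cover|=5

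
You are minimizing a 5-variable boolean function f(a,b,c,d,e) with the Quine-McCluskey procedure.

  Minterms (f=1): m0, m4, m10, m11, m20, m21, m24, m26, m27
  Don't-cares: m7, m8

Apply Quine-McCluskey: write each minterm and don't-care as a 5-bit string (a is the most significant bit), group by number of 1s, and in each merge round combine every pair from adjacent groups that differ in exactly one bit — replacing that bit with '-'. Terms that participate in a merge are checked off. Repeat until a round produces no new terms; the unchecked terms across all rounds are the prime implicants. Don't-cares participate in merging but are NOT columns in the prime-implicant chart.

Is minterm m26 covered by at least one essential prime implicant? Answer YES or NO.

YES

[col 0] 00000*, 00100*, 00111, 01000*, 01010*, 01011*, 10100*, 10101*, 11000*, 11010*, 11011*
[col 1] -0100, -1000*, -1010*, -1011*, 0-000, 00-00, 010-0*, 0101-*, 1010-, 110-0*, 1101-*
[col 2] -10-0, -101-
Prime implicants: -0100, -10-0, -101-, 0-000, 00-00, 00111, 1010-
PI chart (minterm → PIs covering it):
  0 | 0-000,00-00
  4 | -0100,00-00
  10 | -10-0,-101-
  11 | -101-  (sole → essential)
  20 | -0100,1010-
  21 | 1010-  (sole → essential)
  24 | -10-0  (sole → essential)
  26 | -10-0,-101-
  27 | -101-  (sole → essential)
Essential prime implicants: -10-0, -101-, 1010-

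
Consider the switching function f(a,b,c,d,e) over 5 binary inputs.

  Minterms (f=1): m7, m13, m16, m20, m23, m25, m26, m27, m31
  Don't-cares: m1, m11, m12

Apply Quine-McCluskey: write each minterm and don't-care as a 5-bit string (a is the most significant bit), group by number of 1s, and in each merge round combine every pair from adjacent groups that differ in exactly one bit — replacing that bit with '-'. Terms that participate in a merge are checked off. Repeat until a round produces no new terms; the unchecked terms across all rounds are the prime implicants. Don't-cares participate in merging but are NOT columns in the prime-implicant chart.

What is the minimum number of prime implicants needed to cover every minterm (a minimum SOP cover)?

6

size-2^0 implicants → 00001  00111(✓)  01011(✓)  01100(✓)  01101(✓)  10000(✓)  10100(✓)  10111(✓)  11001(✓)  11010(✓)  11011(✓)  11111(✓)
size-2^1 implicants → -0111  -1011  0110-  1-111  10-00  11-11  110-1  1101-
Unchecked terms (primes): -0111, -1011, 00001, 0110-, 1-111, 10-00, 11-11, 110-1, 1101-
Minterm coverage:
  m7 ⊆ -0111 [E]
  m13 ⊆ 0110- [E]
  m16 ⊆ 10-00 [E]
  m20 ⊆ 10-00 [E]
  m23 ⊆ -0111,1-111
  m25 ⊆ 110-1 [E]
  m26 ⊆ 1101- [E]
  m27 ⊆ -1011,11-11,110-1,1101-
  m31 ⊆ 1-111,11-11
E = {-0111, 0110-, 10-00, 110-1, 1101-}
Petrick residual → 1-111
Cover = b'cde + a'bcd' + acde + ab'd'e' + abc'e + abc'd  |cover|=6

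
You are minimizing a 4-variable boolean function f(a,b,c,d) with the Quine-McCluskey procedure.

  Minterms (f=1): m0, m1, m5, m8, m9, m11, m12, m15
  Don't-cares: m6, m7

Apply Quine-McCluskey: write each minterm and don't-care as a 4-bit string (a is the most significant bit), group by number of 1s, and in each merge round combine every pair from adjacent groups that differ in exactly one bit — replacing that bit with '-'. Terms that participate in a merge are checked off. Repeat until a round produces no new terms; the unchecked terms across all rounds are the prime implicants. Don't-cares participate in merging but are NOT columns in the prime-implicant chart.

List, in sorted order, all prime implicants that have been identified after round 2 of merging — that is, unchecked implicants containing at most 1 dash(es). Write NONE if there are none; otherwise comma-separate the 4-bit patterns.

-111, 0-01, 01-1, 011-, 1-00, 1-11, 10-1

[col 0] 0000*, 0001*, 0101*, 0110*, 0111*, 1000*, 1001*, 1011*, 1100*, 1111*
[col 1] -000*, -001*, -111, 0-01, 000-*, 01-1, 011-, 1-00, 1-11, 10-1, 100-*
[col 2] -00-
Prime implicants: -00-, -111, 0-01, 01-1, 011-, 1-00, 1-11, 10-1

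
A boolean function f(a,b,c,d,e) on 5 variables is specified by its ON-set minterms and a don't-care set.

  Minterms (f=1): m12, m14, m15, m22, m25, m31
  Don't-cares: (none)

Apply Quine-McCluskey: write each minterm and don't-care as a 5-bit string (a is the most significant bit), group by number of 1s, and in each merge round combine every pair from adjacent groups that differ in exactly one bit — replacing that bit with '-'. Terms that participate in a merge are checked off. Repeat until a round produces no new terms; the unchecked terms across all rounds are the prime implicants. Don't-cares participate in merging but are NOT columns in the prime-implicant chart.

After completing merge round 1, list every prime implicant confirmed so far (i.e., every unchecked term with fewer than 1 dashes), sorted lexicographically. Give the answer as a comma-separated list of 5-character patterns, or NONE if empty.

Round 0: 01100✓ 01110✓ 01111✓ 10110 11001 11111✓
Round 1: -1111 011-0 0111-
PIs = {-1111, 011-0, 0111-, 10110, 11001}

10110, 11001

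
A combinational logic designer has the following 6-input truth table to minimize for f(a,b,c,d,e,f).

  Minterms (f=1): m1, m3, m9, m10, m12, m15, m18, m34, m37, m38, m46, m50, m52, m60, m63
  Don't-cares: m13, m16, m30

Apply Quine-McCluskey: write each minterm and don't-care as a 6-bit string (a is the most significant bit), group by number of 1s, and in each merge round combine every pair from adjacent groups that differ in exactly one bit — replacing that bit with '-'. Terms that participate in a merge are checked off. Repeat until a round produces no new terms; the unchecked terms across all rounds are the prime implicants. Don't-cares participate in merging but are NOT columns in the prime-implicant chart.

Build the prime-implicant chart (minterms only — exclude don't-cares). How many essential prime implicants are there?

[col 0] 000001*, 000011*, 001001*, 001010, 001100*, 001101*, 001111*, 010000*, 010010*, 011110, 100010*, 100101, 100110*, 101110*, 110010*, 110100*, 111100*, 111111
[col 1] -10010, 00-001, 0000-1, 001-01, 0011-1, 00110-, 0100-0, 1-0010, 10-110, 100-10, 11-100
Prime implicants: -10010, 00-001, 0000-1, 001-01, 001010, 0011-1, 00110-, 0100-0, 011110, 1-0010, 10-110, 100-10, 100101, 11-100, 111111
PI chart (minterm → PIs covering it):
  1 | 00-001,0000-1
  3 | 0000-1  (sole → essential)
  9 | 00-001,001-01
  10 | 001010  (sole → essential)
  12 | 00110-  (sole → essential)
  15 | 0011-1  (sole → essential)
  18 | -10010,0100-0
  34 | 1-0010,100-10
  37 | 100101  (sole → essential)
  38 | 10-110,100-10
  46 | 10-110  (sole → essential)
  50 | -10010,1-0010
  52 | 11-100  (sole → essential)
  60 | 11-100  (sole → essential)
  63 | 111111  (sole → essential)
Essential prime implicants: 0000-1, 001010, 0011-1, 00110-, 10-110, 100101, 11-100, 111111

8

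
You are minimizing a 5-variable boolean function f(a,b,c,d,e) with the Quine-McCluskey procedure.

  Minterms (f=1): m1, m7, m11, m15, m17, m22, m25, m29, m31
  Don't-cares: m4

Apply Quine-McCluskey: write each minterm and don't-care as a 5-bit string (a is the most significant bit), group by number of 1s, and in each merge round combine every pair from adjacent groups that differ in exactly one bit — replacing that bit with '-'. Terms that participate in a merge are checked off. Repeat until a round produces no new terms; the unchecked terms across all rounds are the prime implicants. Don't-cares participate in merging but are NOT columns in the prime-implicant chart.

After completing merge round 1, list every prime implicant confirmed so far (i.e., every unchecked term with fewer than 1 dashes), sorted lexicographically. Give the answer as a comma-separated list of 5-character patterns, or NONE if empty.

00100, 10110

[col 0] 00001*, 00100, 00111*, 01011*, 01111*, 10001*, 10110, 11001*, 11101*, 11111*
[col 1] -0001, -1111, 0-111, 01-11, 1-001, 11-01, 111-1
Prime implicants: -0001, -1111, 0-111, 00100, 01-11, 1-001, 10110, 11-01, 111-1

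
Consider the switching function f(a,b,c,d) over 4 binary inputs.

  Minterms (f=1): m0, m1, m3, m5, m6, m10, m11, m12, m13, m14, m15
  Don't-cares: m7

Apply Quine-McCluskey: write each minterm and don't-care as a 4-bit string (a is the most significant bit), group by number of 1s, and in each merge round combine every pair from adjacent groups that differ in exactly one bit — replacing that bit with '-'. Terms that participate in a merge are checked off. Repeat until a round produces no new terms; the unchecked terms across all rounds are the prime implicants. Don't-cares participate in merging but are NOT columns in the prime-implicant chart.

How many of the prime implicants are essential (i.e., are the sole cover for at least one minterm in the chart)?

size-2^0 implicants → 0000(✓)  0001(✓)  0011(✓)  0101(✓)  0110(✓)  0111(✓)  1010(✓)  1011(✓)  1100(✓)  1101(✓)  1110(✓)  1111(✓)
size-2^1 implicants → -011(✓)  -101(✓)  -110(✓)  -111(✓)  0-01(✓)  0-11(✓)  00-1(✓)  000-  01-1(✓)  011-(✓)  1-10(✓)  1-11(✓)  101-(✓)  11-0(✓)  11-1(✓)  110-(✓)  111-(✓)
size-2^2 implicants → --11  -1-1  -11-  0--1  1-1-  11--
Unchecked terms (primes): --11, -1-1, -11-, 0--1, 000-, 1-1-, 11--
Minterm coverage:
  m0 ⊆ 000- [E]
  m1 ⊆ 0--1,000-
  m3 ⊆ --11,0--1
  m5 ⊆ -1-1,0--1
  m6 ⊆ -11- [E]
  m10 ⊆ 1-1- [E]
  m11 ⊆ --11,1-1-
  m12 ⊆ 11-- [E]
  m13 ⊆ -1-1,11--
  m14 ⊆ -11-,1-1-,11--
  m15 ⊆ --11,-1-1,-11-,1-1-,11--
E = {-11-, 000-, 1-1-, 11--}

4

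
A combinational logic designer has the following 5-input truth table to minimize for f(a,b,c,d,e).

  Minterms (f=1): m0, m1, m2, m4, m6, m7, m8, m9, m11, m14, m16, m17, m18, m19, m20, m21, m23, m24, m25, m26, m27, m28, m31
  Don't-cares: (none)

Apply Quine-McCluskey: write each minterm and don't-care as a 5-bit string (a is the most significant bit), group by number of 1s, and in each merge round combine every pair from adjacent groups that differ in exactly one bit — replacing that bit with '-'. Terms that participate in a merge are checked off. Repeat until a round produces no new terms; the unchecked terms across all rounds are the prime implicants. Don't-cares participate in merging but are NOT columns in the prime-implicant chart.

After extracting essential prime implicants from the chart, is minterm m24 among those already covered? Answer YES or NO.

YES

size-2^0 implicants → 00000(✓)  00001(✓)  00010(✓)  00100(✓)  00110(✓)  00111(✓)  01000(✓)  01001(✓)  01011(✓)  01110(✓)  10000(✓)  10001(✓)  10010(✓)  10011(✓)  10100(✓)  10101(✓)  10111(✓)  11000(✓)  11001(✓)  11010(✓)  11011(✓)  11100(✓)  11111(✓)
size-2^1 implicants → -0000(✓)  -0001(✓)  -0010(✓)  -0100(✓)  -0111  -1000(✓)  -1001(✓)  -1011(✓)  0-000(✓)  0-001(✓)  0-110  00-00(✓)  00-10(✓)  000-0(✓)  0000-(✓)  001-0(✓)  0011-  010-1(✓)  0100-(✓)  1-000(✓)  1-001(✓)  1-010(✓)  1-011(✓)  1-100(✓)  1-111(✓)  10-00(✓)  10-01(✓)  10-11(✓)  100-0(✓)  100-1(✓)  1000-(✓)  1001-(✓)  101-1(✓)  1010-(✓)  11-00(✓)  11-11(✓)  110-0(✓)  110-1(✓)  1100-(✓)  1101-(✓)
size-2^2 implicants → --000(✓)  --001(✓)  -0-00  -00-0  -000-(✓)  -10-1  -100-(✓)  0-00-(✓)  00--0  1--00  1--11  1-0-0(✓)  1-0-1(✓)  1-00-(✓)  1-01-(✓)  10--1  10-0-  100--(✓)  110--(✓)
size-2^3 implicants → --00-  1-0--
Unchecked terms (primes): --00-, -0-00, -00-0, -0111, -10-1, 0-110, 00--0, 0011-, 1--00, 1--11, 1-0--, 10--1, 10-0-
Minterm coverage:
  m0 ⊆ --00-,-0-00,-00-0,00--0
  m1 ⊆ --00- [E]
  m2 ⊆ -00-0,00--0
  m4 ⊆ -0-00,00--0
  m6 ⊆ 0-110,00--0,0011-
  m7 ⊆ -0111,0011-
  m8 ⊆ --00- [E]
  m9 ⊆ --00-,-10-1
  m11 ⊆ -10-1 [E]
  m14 ⊆ 0-110 [E]
  m16 ⊆ --00-,-0-00,-00-0,1--00,1-0--,10-0-
  m17 ⊆ --00-,1-0--,10--1,10-0-
  m18 ⊆ -00-0,1-0--
  m19 ⊆ 1--11,1-0--,10--1
  m20 ⊆ -0-00,1--00,10-0-
  m21 ⊆ 10--1,10-0-
  m23 ⊆ -0111,1--11,10--1
  m24 ⊆ --00-,1--00,1-0--
  m25 ⊆ --00-,-10-1,1-0--
  m26 ⊆ 1-0-- [E]
  m27 ⊆ -10-1,1--11,1-0--
  m28 ⊆ 1--00 [E]
  m31 ⊆ 1--11 [E]
E = {--00-, -10-1, 0-110, 1--00, 1--11, 1-0--}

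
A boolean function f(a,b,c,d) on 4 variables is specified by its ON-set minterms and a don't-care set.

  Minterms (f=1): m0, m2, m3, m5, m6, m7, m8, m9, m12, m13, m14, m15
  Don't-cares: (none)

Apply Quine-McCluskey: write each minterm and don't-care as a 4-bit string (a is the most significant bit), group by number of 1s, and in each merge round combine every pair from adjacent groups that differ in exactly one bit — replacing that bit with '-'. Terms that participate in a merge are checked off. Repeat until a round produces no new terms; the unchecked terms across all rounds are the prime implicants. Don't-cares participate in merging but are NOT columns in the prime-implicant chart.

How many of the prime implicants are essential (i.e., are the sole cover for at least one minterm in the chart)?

3

size-2^0 implicants → 0000(✓)  0010(✓)  0011(✓)  0101(✓)  0110(✓)  0111(✓)  1000(✓)  1001(✓)  1100(✓)  1101(✓)  1110(✓)  1111(✓)
size-2^1 implicants → -000  -101(✓)  -110(✓)  -111(✓)  0-10(✓)  0-11(✓)  00-0  001-(✓)  01-1(✓)  011-(✓)  1-00(✓)  1-01(✓)  100-(✓)  11-0(✓)  11-1(✓)  110-(✓)  111-(✓)
size-2^2 implicants → -1-1  -11-  0-1-  1-0-  11--
Unchecked terms (primes): -000, -1-1, -11-, 0-1-, 00-0, 1-0-, 11--
Minterm coverage:
  m0 ⊆ -000,00-0
  m2 ⊆ 0-1-,00-0
  m3 ⊆ 0-1- [E]
  m5 ⊆ -1-1 [E]
  m6 ⊆ -11-,0-1-
  m7 ⊆ -1-1,-11-,0-1-
  m8 ⊆ -000,1-0-
  m9 ⊆ 1-0- [E]
  m12 ⊆ 1-0-,11--
  m13 ⊆ -1-1,1-0-,11--
  m14 ⊆ -11-,11--
  m15 ⊆ -1-1,-11-,11--
E = {-1-1, 0-1-, 1-0-}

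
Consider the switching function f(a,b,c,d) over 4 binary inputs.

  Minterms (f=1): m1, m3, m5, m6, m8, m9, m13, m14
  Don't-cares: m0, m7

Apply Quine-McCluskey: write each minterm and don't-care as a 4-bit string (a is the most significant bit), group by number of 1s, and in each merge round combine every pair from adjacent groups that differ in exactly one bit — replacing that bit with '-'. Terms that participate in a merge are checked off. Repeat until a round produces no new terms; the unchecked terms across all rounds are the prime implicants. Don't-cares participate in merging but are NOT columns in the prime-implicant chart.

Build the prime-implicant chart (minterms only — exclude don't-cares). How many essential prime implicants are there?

4

Round 0: 0000✓ 0001✓ 0011✓ 0101✓ 0110✓ 0111✓ 1000✓ 1001✓ 1101✓ 1110✓
Round 1: -000✓ -001✓ -101✓ -110 0-01✓ 0-11✓ 00-1✓ 000-✓ 01-1✓ 011- 1-01✓ 100-✓
Round 2: --01 -00- 0--1
PIs = {--01, -00-, -110, 0--1, 011-}
Coverage chart:
  m1: --01,-00-,0--1
  m3: 0--1 ←essential
  m5: --01,0--1
  m6: -110,011-
  m8: -00- ←essential
  m9: --01,-00-
  m13: --01 ←essential
  m14: -110 ←essential
Essential: --01, -00-, -110, 0--1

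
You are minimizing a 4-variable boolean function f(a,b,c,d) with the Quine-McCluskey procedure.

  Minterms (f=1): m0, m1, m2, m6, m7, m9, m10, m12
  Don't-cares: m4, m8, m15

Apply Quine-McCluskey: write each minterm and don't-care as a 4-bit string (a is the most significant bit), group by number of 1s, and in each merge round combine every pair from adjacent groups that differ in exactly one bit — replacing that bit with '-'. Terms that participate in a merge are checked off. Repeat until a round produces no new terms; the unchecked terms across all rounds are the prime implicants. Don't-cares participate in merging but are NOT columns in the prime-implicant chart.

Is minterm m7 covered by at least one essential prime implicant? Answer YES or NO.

NO

Round 0: 0000✓ 0001✓ 0010✓ 0100✓ 0110✓ 0111✓ 1000✓ 1001✓ 1010✓ 1100✓ 1111✓
Round 1: -000✓ -001✓ -010✓ -100✓ -111 0-00✓ 0-10✓ 00-0✓ 000-✓ 01-0✓ 011- 1-00✓ 10-0✓ 100-✓
Round 2: --00 -0-0 -00- 0--0
PIs = {--00, -0-0, -00-, -111, 0--0, 011-}
Coverage chart:
  m0: --00,-0-0,-00-,0--0
  m1: -00- ←essential
  m2: -0-0,0--0
  m6: 0--0,011-
  m7: -111,011-
  m9: -00- ←essential
  m10: -0-0 ←essential
  m12: --00 ←essential
Essential: --00, -0-0, -00-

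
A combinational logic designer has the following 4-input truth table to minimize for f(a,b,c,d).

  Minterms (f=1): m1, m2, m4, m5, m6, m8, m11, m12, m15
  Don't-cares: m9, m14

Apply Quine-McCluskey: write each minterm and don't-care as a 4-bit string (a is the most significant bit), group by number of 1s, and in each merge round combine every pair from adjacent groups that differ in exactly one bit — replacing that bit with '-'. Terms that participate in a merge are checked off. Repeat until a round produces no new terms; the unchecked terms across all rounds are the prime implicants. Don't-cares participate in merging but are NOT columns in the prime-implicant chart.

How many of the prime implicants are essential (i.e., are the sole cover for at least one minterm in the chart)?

Round 0: 0001✓ 0010✓ 0100✓ 0101✓ 0110✓ 1000✓ 1001✓ 1011✓ 1100✓ 1110✓ 1111✓
Round 1: -001 -100✓ -110✓ 0-01 0-10 01-0✓ 010- 1-00 1-11 10-1 100- 11-0✓ 111-
Round 2: -1-0
PIs = {-001, -1-0, 0-01, 0-10, 010-, 1-00, 1-11, 10-1, 100-, 111-}
Coverage chart:
  m1: -001,0-01
  m2: 0-10 ←essential
  m4: -1-0,010-
  m5: 0-01,010-
  m6: -1-0,0-10
  m8: 1-00,100-
  m11: 1-11,10-1
  m12: -1-0,1-00
  m15: 1-11,111-
Essential: 0-10

1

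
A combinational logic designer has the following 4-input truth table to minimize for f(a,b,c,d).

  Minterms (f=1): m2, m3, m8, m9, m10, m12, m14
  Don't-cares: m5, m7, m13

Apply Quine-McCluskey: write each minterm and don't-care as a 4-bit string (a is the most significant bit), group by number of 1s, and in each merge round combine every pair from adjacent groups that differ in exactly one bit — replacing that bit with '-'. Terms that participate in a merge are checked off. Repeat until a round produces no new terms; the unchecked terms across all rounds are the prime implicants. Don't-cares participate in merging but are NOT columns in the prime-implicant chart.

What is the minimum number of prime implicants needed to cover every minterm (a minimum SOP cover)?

3

[col 0] 0010*, 0011*, 0101*, 0111*, 1000*, 1001*, 1010*, 1100*, 1101*, 1110*
[col 1] -010, -101, 0-11, 001-, 01-1, 1-00*, 1-01*, 1-10*, 10-0*, 100-*, 11-0*, 110-*
[col 2] 1--0, 1-0-
Prime implicants: -010, -101, 0-11, 001-, 01-1, 1--0, 1-0-
PI chart (minterm → PIs covering it):
  2 | -010,001-
  3 | 0-11,001-
  8 | 1--0,1-0-
  9 | 1-0-  (sole → essential)
  10 | -010,1--0
  12 | 1--0,1-0-
  14 | 1--0  (sole → essential)
Essential prime implicants: 1--0, 1-0-
Petrick residual → 001-
Minimum SOP uses 3 PIs: a'b'c + ad' + ac'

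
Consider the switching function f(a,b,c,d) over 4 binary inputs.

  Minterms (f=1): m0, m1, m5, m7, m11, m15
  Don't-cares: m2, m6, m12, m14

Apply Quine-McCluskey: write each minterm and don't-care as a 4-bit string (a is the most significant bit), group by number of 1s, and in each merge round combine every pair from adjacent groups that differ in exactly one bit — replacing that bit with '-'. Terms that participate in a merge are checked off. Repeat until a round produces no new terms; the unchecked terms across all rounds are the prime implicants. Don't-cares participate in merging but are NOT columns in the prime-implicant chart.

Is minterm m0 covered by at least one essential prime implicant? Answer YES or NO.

NO

Round 0: 0000✓ 0001✓ 0010✓ 0101✓ 0110✓ 0111✓ 1011✓ 1100✓ 1110✓ 1111✓
Round 1: -110✓ -111✓ 0-01 0-10 00-0 000- 01-1 011-✓ 1-11 11-0 111-✓
Round 2: -11-
PIs = {-11-, 0-01, 0-10, 00-0, 000-, 01-1, 1-11, 11-0}
Coverage chart:
  m0: 00-0,000-
  m1: 0-01,000-
  m5: 0-01,01-1
  m7: -11-,01-1
  m11: 1-11 ←essential
  m15: -11-,1-11
Essential: 1-11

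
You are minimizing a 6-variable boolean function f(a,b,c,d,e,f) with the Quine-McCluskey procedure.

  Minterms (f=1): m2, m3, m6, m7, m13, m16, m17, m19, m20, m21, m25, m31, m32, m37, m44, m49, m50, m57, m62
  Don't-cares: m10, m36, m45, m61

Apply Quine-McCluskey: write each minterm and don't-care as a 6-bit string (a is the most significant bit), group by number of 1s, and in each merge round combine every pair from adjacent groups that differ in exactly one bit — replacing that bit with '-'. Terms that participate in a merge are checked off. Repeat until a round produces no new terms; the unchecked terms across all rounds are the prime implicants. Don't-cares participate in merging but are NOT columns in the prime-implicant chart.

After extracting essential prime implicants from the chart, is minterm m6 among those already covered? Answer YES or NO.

YES

Round 0: 000010✓ 000011✓ 000110✓ 000111✓ 001010✓ 001101✓ 010000✓ 010001✓ 010011✓ 010100✓ 010101✓ 011001✓ 011111 100000✓ 100100✓ 100101✓ 101100✓ 101101✓ 110001✓ 110010 111001✓ 111101✓ 111110
Round 1: -01101 -10001✓ -11001✓ 0-0011 00-010 000-10✓ 000-11✓ 00001-✓ 00011-✓ 01-001✓ 010-00✓ 010-01✓ 0100-1 01000-✓ 01010-✓ 1-1101 10-100✓ 10-101✓ 100-00 10010-✓ 10110-✓ 11-001✓ 111-01
Round 2: -1-001 000-1- 010-0- 10-10-
PIs = {-01101, -1-001, 0-0011, 00-010, 000-1-, 010-0-, 0100-1, 011111, 1-1101, 10-10-, 100-00, 110010, 111-01, 111110}
Coverage chart:
  m2: 00-010,000-1-
  m3: 0-0011,000-1-
  m6: 000-1- ←essential
  m7: 000-1- ←essential
  m13: -01101 ←essential
  m16: 010-0- ←essential
  m17: -1-001,010-0-,0100-1
  m19: 0-0011,0100-1
  m20: 010-0- ←essential
  m21: 010-0- ←essential
  m25: -1-001 ←essential
  m31: 011111 ←essential
  m32: 100-00 ←essential
  m37: 10-10- ←essential
  m44: 10-10- ←essential
  m49: -1-001 ←essential
  m50: 110010 ←essential
  m57: -1-001,111-01
  m62: 111110 ←essential
Essential: -01101, -1-001, 000-1-, 010-0-, 011111, 10-10-, 100-00, 110010, 111110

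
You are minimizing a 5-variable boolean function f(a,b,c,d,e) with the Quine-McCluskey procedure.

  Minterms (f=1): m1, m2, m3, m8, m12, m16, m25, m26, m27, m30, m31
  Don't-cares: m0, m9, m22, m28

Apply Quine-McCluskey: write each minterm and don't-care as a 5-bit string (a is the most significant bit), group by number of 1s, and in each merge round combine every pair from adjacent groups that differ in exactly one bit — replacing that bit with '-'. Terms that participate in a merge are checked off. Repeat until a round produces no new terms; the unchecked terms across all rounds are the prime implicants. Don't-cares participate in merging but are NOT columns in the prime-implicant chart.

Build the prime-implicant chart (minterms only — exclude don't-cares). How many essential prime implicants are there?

3

[col 0] 00000*, 00001*, 00010*, 00011*, 01000*, 01001*, 01100*, 10000*, 10110*, 11001*, 11010*, 11011*, 11100*, 11110*, 11111*
[col 1] -0000, -1001, -1100, 0-000*, 0-001*, 000-0*, 000-1*, 0000-*, 0001-*, 01-00, 0100-*, 1-110, 11-10*, 11-11*, 110-1, 1101-*, 111-0, 1111-*
[col 2] 0-00-, 000--, 11-1-
Prime implicants: -0000, -1001, -1100, 0-00-, 000--, 01-00, 1-110, 11-1-, 110-1, 111-0
PI chart (minterm → PIs covering it):
  1 | 0-00-,000--
  2 | 000--  (sole → essential)
  3 | 000--  (sole → essential)
  8 | 0-00-,01-00
  12 | -1100,01-00
  16 | -0000  (sole → essential)
  25 | -1001,110-1
  26 | 11-1-  (sole → essential)
  27 | 11-1-,110-1
  30 | 1-110,11-1-,111-0
  31 | 11-1-  (sole → essential)
Essential prime implicants: -0000, 000--, 11-1-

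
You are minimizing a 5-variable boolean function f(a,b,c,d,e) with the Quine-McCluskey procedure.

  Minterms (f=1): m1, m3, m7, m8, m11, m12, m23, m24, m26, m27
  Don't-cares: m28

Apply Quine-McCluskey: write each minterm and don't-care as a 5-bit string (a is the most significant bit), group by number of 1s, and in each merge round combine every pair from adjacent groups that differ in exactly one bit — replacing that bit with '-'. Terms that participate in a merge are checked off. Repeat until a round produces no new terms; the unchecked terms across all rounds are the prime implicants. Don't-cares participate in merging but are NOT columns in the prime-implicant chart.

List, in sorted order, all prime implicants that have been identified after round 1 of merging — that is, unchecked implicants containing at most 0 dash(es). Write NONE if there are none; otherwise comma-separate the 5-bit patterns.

Round 0: 00001✓ 00011✓ 00111✓ 01000✓ 01011✓ 01100✓ 10111✓ 11000✓ 11010✓ 11011✓ 11100✓
Round 1: -0111 -1000✓ -1011 -1100✓ 0-011 00-11 000-1 01-00✓ 11-00✓ 110-0 1101-
Round 2: -1-00
PIs = {-0111, -1-00, -1011, 0-011, 00-11, 000-1, 110-0, 1101-}

NONE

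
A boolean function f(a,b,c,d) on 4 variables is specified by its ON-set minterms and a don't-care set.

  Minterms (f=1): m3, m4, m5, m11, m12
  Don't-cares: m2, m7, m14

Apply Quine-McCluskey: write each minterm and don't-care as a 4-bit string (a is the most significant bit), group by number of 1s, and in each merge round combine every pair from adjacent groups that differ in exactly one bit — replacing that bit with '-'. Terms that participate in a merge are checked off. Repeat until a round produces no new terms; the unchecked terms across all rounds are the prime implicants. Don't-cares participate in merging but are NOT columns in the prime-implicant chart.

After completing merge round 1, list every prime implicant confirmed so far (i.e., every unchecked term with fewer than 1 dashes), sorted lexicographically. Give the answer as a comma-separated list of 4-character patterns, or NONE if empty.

size-2^0 implicants → 0010(✓)  0011(✓)  0100(✓)  0101(✓)  0111(✓)  1011(✓)  1100(✓)  1110(✓)
size-2^1 implicants → -011  -100  0-11  001-  01-1  010-  11-0
Unchecked terms (primes): -011, -100, 0-11, 001-, 01-1, 010-, 11-0

NONE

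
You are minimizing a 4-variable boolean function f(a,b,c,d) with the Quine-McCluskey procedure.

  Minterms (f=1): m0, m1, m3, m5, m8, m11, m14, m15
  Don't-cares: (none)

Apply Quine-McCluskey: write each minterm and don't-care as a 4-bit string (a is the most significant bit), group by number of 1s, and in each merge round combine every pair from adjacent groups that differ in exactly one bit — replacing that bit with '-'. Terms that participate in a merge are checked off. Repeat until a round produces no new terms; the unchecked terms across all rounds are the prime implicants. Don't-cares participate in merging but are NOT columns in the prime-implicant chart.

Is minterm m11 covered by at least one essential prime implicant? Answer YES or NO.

size-2^0 implicants → 0000(✓)  0001(✓)  0011(✓)  0101(✓)  1000(✓)  1011(✓)  1110(✓)  1111(✓)
size-2^1 implicants → -000  -011  0-01  00-1  000-  1-11  111-
Unchecked terms (primes): -000, -011, 0-01, 00-1, 000-, 1-11, 111-
Minterm coverage:
  m0 ⊆ -000,000-
  m1 ⊆ 0-01,00-1,000-
  m3 ⊆ -011,00-1
  m5 ⊆ 0-01 [E]
  m8 ⊆ -000 [E]
  m11 ⊆ -011,1-11
  m14 ⊆ 111- [E]
  m15 ⊆ 1-11,111-
E = {-000, 0-01, 111-}

NO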